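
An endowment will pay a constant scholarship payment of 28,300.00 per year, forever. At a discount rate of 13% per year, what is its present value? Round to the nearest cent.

217692.31

Level perpetuity: PV = C / r = 28,300.00 / 0.13 = 217,692.31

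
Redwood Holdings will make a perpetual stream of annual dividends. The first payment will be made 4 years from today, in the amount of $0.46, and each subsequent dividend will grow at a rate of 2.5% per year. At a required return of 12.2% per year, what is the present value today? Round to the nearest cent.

Value at end of year 3: C₁ / (r − g) = $0.46 / (0.122 − 0.025) = $4.7423
Discount to today: PV = $4.7423 / (1 + 0.122)^3 = $4.7423 / 1.412468 = $3.36

$3.36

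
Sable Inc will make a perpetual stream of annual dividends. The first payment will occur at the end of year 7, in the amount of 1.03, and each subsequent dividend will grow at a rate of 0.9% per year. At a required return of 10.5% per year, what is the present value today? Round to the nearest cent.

Value at end of year 6: C₁ / (r − g) = 1.03 / (0.105 − 0.009) = 10.7292
Discount to today: PV = 10.7292 / (1 + 0.105)^6 = 10.7292 / 1.820429 = 5.89

5.89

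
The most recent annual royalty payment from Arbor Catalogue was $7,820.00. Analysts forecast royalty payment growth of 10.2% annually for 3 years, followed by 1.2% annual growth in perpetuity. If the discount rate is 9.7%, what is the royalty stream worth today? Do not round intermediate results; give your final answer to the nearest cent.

$118057.39

D_1 = 8617.64000
D_2 = 9496.63928
D_3 = 10465.29649
Terminal value at year 3: TV = D_3×(1+g_2)/(r−g_2) = 10590.88004/0.085 = 124598.58876
P_0 = D_1/(1+r)^1 + D_2/(1+r)^2 + D_3/(1+r)^3 + TV/(1+r)^3
    = 7855.64266 + 7891.44778 + 7927.41609 + 94382.88335 = 118057.38988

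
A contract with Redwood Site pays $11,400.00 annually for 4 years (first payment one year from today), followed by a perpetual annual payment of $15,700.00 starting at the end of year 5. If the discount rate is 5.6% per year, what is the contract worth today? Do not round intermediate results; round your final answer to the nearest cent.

$265319.69

PV of 4-year annuity: $11,400.00 × [1 − (1+0.056)^−4] / 0.056 = 39866.72735
Perpetuity value at year 4: $15,700.00 / 0.056 = 280357.14286
PV of perpetuity: 280357.14286 / (1+0.056)^4 = 225452.96572
Total PV = 39866.72735 + 225452.96572 = 265319.69307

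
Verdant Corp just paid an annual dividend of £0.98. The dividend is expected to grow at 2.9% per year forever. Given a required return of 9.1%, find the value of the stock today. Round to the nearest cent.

D₁ = D₀ × (1 + g) = £0.98 × 1.029 = £1.0084
Growing perpetuity: P = D₁ / (r − g) = £1.0084 / (0.091 − 0.029) = £16.26

£16.26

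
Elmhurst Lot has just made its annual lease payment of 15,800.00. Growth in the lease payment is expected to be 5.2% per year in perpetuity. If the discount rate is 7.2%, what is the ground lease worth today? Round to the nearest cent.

831080.00

D₁ = D₀ × (1 + g) = 15,800.00 × 1.052 = 16,621.6000
Growing perpetuity: P = D₁ / (r − g) = 16,621.6000 / (0.072 − 0.052) = 831,080.00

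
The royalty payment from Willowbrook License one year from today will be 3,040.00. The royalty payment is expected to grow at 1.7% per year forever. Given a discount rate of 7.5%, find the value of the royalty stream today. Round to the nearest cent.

Growing perpetuity: P = D₁ / (r − g) = 3,040.0000 / (0.075 − 0.017) = 52,413.79

52413.79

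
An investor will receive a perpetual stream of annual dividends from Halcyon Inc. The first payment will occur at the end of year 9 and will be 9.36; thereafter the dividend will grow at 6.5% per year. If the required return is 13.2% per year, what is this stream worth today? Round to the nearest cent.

Value at end of year 8: C₁ / (r − g) = 9.36 / (0.132 − 0.065) = 139.7015
Discount to today: PV = 139.7015 / (1 + 0.132)^8 = 139.7015 / 2.696320 = 51.81

51.81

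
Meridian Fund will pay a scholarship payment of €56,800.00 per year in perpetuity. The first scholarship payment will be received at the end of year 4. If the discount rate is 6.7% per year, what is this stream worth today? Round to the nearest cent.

€697879.23

Value at end of year 3: C / r = €56,800.00 / 0.067 = €847,761.1940
Discount to today: PV = €847,761.1940 / (1 + 0.067)^3 = €847,761.1940 / 1.214768 = €697,879.23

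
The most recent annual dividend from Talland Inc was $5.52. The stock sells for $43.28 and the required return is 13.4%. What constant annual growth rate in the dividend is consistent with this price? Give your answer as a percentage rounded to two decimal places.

0.57%

P = D₀(1+g)/(r−g) ⇒ P(r−g) = D₀(1+g) ⇒ g(P+D₀) = P·r − D₀
g = (P·r − D₀)/(P + D₀) = ($43.28×0.134 − $5.52) / ($43.28 + $5.52) = 0.005728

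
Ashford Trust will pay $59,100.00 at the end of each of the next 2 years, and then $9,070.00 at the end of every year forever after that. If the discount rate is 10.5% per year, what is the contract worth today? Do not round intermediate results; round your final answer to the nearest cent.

$172630.74

PV of 2-year annuity: $59,100.00 × [1 − (1+0.105)^−2] / 0.105 = 101886.12027
Perpetuity value at year 2: $9,070.00 / 0.105 = 86380.95238
PV of perpetuity: 86380.95238 / (1+0.105)^2 = 70744.62225
Total PV = 101886.12027 + 70744.62225 = 172630.74252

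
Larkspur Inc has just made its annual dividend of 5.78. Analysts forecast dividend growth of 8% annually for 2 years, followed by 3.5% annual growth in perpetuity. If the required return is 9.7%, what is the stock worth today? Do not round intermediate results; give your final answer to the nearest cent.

D_1 = 6.24240
D_2 = 6.74179
Terminal value at year 2: TV = D_2×(1+g_2)/(r−g_2) = 6.97775/0.062 = 112.54443
P_0 = D_1/(1+r)^1 + D_2/(1+r)^2 + TV/(1+r)^2
    = 5.69043 + 5.60224 + 93.52135 = 104.81402

104.81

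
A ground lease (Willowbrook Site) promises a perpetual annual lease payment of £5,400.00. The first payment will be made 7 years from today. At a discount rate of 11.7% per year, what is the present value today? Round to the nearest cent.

Value at end of year 6: C / r = £5,400.00 / 0.117 = £46,153.8462
Discount to today: PV = £46,153.8462 / (1 + 0.117)^6 = £46,153.8462 / 1.942312 = £23,762.32

£23762.32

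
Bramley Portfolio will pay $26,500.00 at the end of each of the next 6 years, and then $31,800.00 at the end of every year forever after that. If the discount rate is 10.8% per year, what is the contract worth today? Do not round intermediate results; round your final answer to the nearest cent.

PV of 6-year annuity: $26,500.00 × [1 − (1+0.108)^−6] / 0.108 = 112758.14712
Perpetuity value at year 6: $31,800.00 / 0.108 = 294444.44444
PV of perpetuity: 294444.44444 / (1+0.108)^6 = 159134.66790
Total PV = 112758.14712 + 159134.66790 = 271892.81502

$271892.82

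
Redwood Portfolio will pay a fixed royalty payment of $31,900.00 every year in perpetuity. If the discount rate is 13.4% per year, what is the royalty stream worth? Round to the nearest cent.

$238059.70

Level perpetuity: PV = C / r = $31,900.00 / 0.134 = $238,059.70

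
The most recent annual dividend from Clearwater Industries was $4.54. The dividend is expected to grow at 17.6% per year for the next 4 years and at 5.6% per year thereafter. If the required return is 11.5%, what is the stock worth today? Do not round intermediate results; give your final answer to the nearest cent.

D_1 = 5.33904
D_2 = 6.27871
D_3 = 7.38376
D_4 = 8.68331
Terminal value at year 4: TV = D_4×(1+g_2)/(r−g_2) = 9.16957/0.059 = 155.41647
P_0 = D_1/(1+r)^1 + D_2/(1+r)^2 + D_3/(1+r)^3 + D_4/(1+r)^4 + TV/(1+r)^4
    = 4.78838 + 5.05034 + 5.32664 + 5.61805 + 100.55359 = 121.33700

$121.34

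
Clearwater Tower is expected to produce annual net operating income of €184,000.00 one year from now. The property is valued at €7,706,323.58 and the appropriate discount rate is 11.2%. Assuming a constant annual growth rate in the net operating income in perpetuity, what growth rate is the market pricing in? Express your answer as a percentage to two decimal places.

P = D₁/(r−g) ⇒ g = r − D₁/P = 0.112 − €184,000.00/€7,706,323.58 = 0.088124

8.81%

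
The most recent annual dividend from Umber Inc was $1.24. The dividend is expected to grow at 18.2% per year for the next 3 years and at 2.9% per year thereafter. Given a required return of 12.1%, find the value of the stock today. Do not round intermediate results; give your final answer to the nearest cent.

D_1 = 1.46568
D_2 = 1.73243
D_3 = 2.04774
Terminal value at year 3: TV = D_3×(1+g_2)/(r−g_2) = 2.10712/0.092 = 22.90349
P_0 = D_1/(1+r)^1 + D_2/(1+r)^2 + D_3/(1+r)^3 + TV/(1+r)^3
    = 1.30748 + 1.37862 + 1.45364 + 16.25866 = 20.39840

$20.40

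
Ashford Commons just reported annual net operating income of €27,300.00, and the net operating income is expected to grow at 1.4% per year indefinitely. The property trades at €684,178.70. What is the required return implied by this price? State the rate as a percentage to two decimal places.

D₁ = €27,300.00 × 1.014 = €27,682.2000
P = D₁/(r − g) ⇒ r = D₁/P + g = €27,682.2000/€684,178.70 + 0.014 = 0.040460 + 0.014 = 0.054460

5.45%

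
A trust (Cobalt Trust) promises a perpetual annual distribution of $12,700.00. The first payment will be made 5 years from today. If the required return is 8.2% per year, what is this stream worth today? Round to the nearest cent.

$113000.62

Value at end of year 4: C / r = $12,700.00 / 0.082 = $154,878.0488
Discount to today: PV = $154,878.0488 / (1 + 0.082)^4 = $154,878.0488 / 1.370595 = $113,000.62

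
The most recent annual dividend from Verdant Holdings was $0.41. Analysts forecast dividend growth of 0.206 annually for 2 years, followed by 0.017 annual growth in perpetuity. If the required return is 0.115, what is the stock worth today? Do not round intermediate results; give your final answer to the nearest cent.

D_1 = 0.49446
D_2 = 0.59632
Terminal value at year 2: TV = D_2×(1+g_2)/(r−g_2) = 0.60646/0.098 = 6.18833
P_0 = D_1/(1+r)^1 + D_2/(1+r)^2 + TV/(1+r)^2
    = 0.44346 + 0.47965 + 4.97764 = 5.90076

$5.90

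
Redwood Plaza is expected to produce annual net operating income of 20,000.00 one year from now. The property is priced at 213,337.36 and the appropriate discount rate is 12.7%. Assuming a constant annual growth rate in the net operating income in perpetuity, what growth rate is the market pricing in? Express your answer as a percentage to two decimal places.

3.33%

P = D₁/(r−g) ⇒ g = r − D₁/P = 0.127 − 20,000.00/213,337.36 = 0.033252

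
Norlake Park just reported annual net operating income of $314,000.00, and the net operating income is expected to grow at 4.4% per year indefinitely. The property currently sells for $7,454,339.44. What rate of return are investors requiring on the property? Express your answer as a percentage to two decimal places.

8.80%

D₁ = $314,000.00 × 1.044 = $327,816.0000
P = D₁/(r − g) ⇒ r = D₁/P + g = $327,816.0000/$7,454,339.44 + 0.044 = 0.043977 + 0.044 = 0.087977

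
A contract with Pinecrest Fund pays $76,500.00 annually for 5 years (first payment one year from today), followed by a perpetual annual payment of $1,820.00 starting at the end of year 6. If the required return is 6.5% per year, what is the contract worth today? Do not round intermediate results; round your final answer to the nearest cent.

$338346.14

PV of 5-year annuity: $76,500.00 × [1 − (1+0.065)^−5] / 0.065 = 317909.47702
Perpetuity value at year 5: $1,820.00 / 0.065 = 28000.00000
PV of perpetuity: 28000.00000 / (1+0.065)^5 = 20436.66342
Total PV = 317909.47702 + 20436.66342 = 338346.14044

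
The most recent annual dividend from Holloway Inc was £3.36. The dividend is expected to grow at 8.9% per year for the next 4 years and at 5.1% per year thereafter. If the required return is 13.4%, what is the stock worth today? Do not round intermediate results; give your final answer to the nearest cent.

£48.34

D_1 = 3.65904
D_2 = 3.98469
D_3 = 4.33933
D_4 = 4.72553
Terminal value at year 4: TV = D_4×(1+g_2)/(r−g_2) = 4.96654/0.083 = 59.83777
P_0 = D_1/(1+r)^1 + D_2/(1+r)^2 + D_3/(1+r)^3 + D_4/(1+r)^4 + TV/(1+r)^4
    = 3.22667 + 3.09862 + 2.97566 + 2.85758 + 36.18455 = 48.34309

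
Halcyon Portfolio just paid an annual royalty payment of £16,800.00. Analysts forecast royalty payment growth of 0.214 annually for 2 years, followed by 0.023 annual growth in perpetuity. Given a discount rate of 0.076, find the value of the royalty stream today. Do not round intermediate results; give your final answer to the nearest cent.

D_1 = 20395.20000
D_2 = 24759.77280
Terminal value at year 2: TV = D_2×(1+g_2)/(r−g_2) = 25329.24757/0.053 = 477910.33159
P_0 = D_1/(1+r)^1 + D_2/(1+r)^2 + TV/(1+r)^2
    = 18954.64684 + 21385.63314 + 412783.06995 = 453123.34993

£453123.35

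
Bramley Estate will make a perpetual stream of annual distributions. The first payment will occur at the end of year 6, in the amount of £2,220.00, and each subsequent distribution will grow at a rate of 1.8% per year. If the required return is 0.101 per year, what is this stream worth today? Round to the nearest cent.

Value at end of year 5: C₁ / (r − g) = £2,220.00 / (0.101 − 0.018) = £26,746.9880
Discount to today: PV = £26,746.9880 / (1 + 0.101)^5 = £26,746.9880 / 1.617844 = £16,532.49

£16532.49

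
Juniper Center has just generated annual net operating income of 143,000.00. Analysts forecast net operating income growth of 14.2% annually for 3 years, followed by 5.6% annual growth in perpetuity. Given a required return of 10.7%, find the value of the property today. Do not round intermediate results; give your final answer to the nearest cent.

D_1 = 163306.00000
D_2 = 186495.45200
D_3 = 212977.80618
Terminal value at year 3: TV = D_3×(1+g_2)/(r−g_2) = 224904.56333/0.051 = 4409893.39863
P_0 = D_1/(1+r)^1 + D_2/(1+r)^2 + D_3/(1+r)^3 + TV/(1+r)^3
    = 147521.22855 + 152185.40470 + 156997.04802 + 3250762.40616 = 3707466.08743

3707466.09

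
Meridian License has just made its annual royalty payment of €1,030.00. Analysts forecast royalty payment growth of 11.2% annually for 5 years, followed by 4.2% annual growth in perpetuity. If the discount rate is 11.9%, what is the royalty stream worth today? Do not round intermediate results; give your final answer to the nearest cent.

€18562.05

D_1 = 1145.36000
D_2 = 1273.64032
D_3 = 1416.28804
D_4 = 1574.91230
D_5 = 1751.30247
Terminal value at year 5: TV = D_5×(1+g_2)/(r−g_2) = 1824.85718/0.077 = 23699.44386
P_0 = D_1/(1+r)^1 + D_2/(1+r)^2 + D_3/(1+r)^3 + D_4/(1+r)^4 + D_5/(1+r)^5 + TV/(1+r)^5
    = 1023.55675 + 1017.15380 + 1010.79091 + 1004.46782 + 998.18429 + 13507.89643 = 18562.04999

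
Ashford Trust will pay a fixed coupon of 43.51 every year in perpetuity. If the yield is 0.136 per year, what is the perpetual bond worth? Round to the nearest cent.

319.93

Level perpetuity: PV = C / r = 43.51 / 0.136 = 319.93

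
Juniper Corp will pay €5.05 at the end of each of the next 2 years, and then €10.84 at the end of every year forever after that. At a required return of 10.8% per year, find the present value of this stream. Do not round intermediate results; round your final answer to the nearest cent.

PV of 2-year annuity: €5.05 × [1 − (1+0.108)^−2] / 0.108 = 8.67127
Perpetuity value at year 2: €10.84 / 0.108 = 100.37037
PV of perpetuity: 100.37037 / (1+0.108)^2 = 81.75720
Total PV = 8.67127 + 81.75720 = 90.42846

€90.43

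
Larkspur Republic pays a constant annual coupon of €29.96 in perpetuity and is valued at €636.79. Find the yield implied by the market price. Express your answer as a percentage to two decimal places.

P = C/r ⇒ r = C/P = €29.96/€636.79 = 0.047048

4.70%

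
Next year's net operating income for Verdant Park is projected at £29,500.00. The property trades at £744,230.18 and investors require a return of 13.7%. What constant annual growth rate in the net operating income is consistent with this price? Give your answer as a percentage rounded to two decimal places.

P = D₁/(r−g) ⇒ g = r − D₁/P = 0.137 − £29,500.00/£744,230.18 = 0.097362

9.74%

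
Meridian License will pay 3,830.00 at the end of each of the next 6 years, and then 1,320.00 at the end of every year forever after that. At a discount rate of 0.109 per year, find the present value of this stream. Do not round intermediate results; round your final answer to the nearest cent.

22759.40

PV of 6-year annuity: 3,830.00 × [1 − (1+0.109)^−6] / 0.109 = 16249.74406
Perpetuity value at year 6: 1,320.00 / 0.109 = 12110.09174
PV of perpetuity: 12110.09174 / (1+0.109)^6 = 6509.65776
Total PV = 16249.74406 + 6509.65776 = 22759.40182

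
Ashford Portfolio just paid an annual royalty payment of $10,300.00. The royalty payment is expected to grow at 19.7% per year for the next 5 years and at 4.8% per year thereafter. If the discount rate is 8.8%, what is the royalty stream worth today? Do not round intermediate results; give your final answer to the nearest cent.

$504183.16

D_1 = 12329.10000
D_2 = 14757.93270
D_3 = 17665.24544
D_4 = 21145.29879
D_5 = 25310.92266
Terminal value at year 5: TV = D_5×(1+g_2)/(r−g_2) = 26525.84694/0.04 = 663146.17360
P_0 = D_1/(1+r)^1 + D_2/(1+r)^2 + D_3/(1+r)^3 + D_4/(1+r)^4 + D_5/(1+r)^5 + TV/(1+r)^5
    = 11331.89338 + 12467.16579 + 13716.17413 + 15090.31289 + 16602.11814 + 434975.49524 = 504183.15957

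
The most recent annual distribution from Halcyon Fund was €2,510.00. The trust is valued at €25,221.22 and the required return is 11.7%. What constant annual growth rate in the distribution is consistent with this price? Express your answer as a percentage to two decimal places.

1.59%

P = D₀(1+g)/(r−g) ⇒ P(r−g) = D₀(1+g) ⇒ g(P+D₀) = P·r − D₀
g = (P·r − D₀)/(P + D₀) = (€25,221.22×0.117 − €2,510.00) / (€25,221.22 + €2,510.00) = 0.015898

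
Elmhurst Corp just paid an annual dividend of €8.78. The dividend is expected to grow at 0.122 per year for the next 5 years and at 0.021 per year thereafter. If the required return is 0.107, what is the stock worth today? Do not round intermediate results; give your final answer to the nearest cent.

D_1 = 9.85116
D_2 = 11.05300
D_3 = 12.40147
D_4 = 13.91445
D_5 = 15.61201
Terminal value at year 5: TV = D_5×(1+g_2)/(r−g_2) = 15.93986/0.086 = 185.34723
P_0 = D_1/(1+r)^1 + D_2/(1+r)^2 + D_3/(1+r)^3 + D_4/(1+r)^4 + D_5/(1+r)^5 + TV/(1+r)^5
    = 8.89897 + 9.01955 + 9.14177 + 9.26564 + 9.39119 + 111.49310 = 157.21022

€157.21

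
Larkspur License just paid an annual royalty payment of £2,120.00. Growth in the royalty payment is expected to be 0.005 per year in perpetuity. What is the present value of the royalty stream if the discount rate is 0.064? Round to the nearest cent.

£36111.86

D₁ = D₀ × (1 + g) = £2,120.00 × 1.005 = £2,130.6000
Growing perpetuity: P = D₁ / (r − g) = £2,130.6000 / (0.064 − 0.005) = £36,111.86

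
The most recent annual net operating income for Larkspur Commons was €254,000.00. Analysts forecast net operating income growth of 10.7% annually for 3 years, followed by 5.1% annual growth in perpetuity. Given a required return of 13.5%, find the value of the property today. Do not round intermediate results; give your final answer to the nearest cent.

€3673594.71

D_1 = 281178.00000
D_2 = 311264.04600
D_3 = 344569.29892
Terminal value at year 3: TV = D_3×(1+g_2)/(r−g_2) = 362142.33317/0.084 = 4311218.25199
P_0 = D_1/(1+r)^1 + D_2/(1+r)^2 + D_3/(1+r)^3 + TV/(1+r)^3
    = 247733.92070 + 241622.42310 + 235661.69372 + 2948576.66787 = 3673594.70539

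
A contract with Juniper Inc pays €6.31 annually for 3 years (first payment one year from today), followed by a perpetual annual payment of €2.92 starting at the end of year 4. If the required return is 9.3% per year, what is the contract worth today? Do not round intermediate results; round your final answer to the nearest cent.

PV of 3-year annuity: €6.31 × [1 − (1+0.093)^−3] / 0.093 = 15.88745
Perpetuity value at year 3: €2.92 / 0.093 = 31.39785
PV of perpetuity: 31.39785 / (1+0.093)^3 = 24.04581
Total PV = 15.88745 + 24.04581 = 39.93326

€39.93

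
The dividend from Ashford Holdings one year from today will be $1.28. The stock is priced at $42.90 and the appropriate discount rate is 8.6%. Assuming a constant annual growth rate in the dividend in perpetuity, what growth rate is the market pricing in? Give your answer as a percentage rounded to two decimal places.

5.62%

P = D₁/(r−g) ⇒ g = r − D₁/P = 0.086 − $1.28/$42.90 = 0.056163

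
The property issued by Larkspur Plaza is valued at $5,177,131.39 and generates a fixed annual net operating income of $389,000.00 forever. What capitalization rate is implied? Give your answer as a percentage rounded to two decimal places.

7.51%

P = C/r ⇒ r = C/P = $389,000.00/$5,177,131.39 = 0.075138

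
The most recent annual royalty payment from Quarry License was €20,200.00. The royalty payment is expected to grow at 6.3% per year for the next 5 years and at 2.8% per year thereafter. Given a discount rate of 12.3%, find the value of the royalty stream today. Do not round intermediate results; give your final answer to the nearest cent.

D_1 = 21472.60000
D_2 = 22825.37380
D_3 = 24263.37235
D_4 = 25791.96481
D_5 = 27416.85859
Terminal value at year 5: TV = D_5×(1+g_2)/(r−g_2) = 28184.53063/0.095 = 296679.26980
P_0 = D_1/(1+r)^1 + D_2/(1+r)^2 + D_3/(1+r)^3 + D_4/(1+r)^4 + D_5/(1+r)^5 + TV/(1+r)^5
    = 19120.74800 + 18099.15861 + 17132.15103 + 16216.80903 + 15350.37222 + 166107.18568 = 252026.42456

€252026.42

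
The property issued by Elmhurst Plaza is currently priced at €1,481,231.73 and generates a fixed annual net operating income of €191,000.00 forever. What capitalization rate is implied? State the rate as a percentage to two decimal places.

12.89%

P = C/r ⇒ r = C/P = €191,000.00/€1,481,231.73 = 0.128947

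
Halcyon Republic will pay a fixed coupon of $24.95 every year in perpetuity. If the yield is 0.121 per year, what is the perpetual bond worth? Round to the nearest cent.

$206.20

Level perpetuity: PV = C / r = $24.95 / 0.121 = $206.20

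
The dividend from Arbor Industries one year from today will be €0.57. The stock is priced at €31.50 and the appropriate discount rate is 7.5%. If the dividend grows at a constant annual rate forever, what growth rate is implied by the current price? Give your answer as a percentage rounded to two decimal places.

5.69%

P = D₁/(r−g) ⇒ g = r − D₁/P = 0.075 − €0.57/€31.50 = 0.056905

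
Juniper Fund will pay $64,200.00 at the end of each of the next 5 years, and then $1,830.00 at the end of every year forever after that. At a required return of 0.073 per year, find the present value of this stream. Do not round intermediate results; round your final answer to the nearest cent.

PV of 5-year annuity: $64,200.00 × [1 − (1+0.073)^−5] / 0.073 = 261131.67917
Perpetuity value at year 5: $1,830.00 / 0.073 = 25068.49315
PV of perpetuity: 25068.49315 / (1+0.073)^5 = 17625.02005
Total PV = 261131.67917 + 17625.02005 = 278756.69923

$278756.70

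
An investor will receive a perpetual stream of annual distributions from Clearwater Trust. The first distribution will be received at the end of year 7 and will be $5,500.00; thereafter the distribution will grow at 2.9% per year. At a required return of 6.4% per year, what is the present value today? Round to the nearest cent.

$108304.09

Value at end of year 6: C₁ / (r − g) = $5,500.00 / (0.064 − 0.029) = $157,142.8571
Discount to today: PV = $157,142.8571 / (1 + 0.064)^6 = $157,142.8571 / 1.450941 = $108,304.09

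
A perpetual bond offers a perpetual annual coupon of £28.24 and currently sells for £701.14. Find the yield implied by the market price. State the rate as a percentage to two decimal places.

P = C/r ⇒ r = C/P = £28.24/£701.14 = 0.040277

4.03%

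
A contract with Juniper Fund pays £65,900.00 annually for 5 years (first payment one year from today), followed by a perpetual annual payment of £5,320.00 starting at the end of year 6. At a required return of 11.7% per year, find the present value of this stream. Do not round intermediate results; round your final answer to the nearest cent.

£265480.19

PV of 5-year annuity: £65,900.00 × [1 − (1+0.117)^−5] / 0.117 = 239330.90370
Perpetuity value at year 5: £5,320.00 / 0.117 = 45470.08547
PV of perpetuity: 45470.08547 / (1+0.117)^5 = 26149.29021
Total PV = 239330.90370 + 26149.29021 = 265480.19391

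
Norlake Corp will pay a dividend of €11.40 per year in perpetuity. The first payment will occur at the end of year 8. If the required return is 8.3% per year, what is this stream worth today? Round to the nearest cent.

Value at end of year 7: C / r = €11.40 / 0.083 = €137.3494
Discount to today: PV = €137.3494 / (1 + 0.083)^7 = €137.3494 / 1.747428 = €78.60

€78.60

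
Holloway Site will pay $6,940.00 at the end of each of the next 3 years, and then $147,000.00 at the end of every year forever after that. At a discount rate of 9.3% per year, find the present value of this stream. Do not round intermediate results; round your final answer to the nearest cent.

PV of 3-year annuity: $6,940.00 × [1 − (1+0.093)^−3] / 0.093 = 17473.68206
Perpetuity value at year 3: $147,000.00 / 0.093 = 1580645.16129
PV of perpetuity: 1580645.16129 / (1+0.093)^3 = 1210525.38281
Total PV = 17473.68206 + 1210525.38281 = 1227999.06487

$1227999.06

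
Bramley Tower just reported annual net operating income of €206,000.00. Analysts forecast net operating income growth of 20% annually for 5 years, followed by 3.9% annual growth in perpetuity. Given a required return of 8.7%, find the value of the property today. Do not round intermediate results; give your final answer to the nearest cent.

D_1 = 247200.00000
D_2 = 296640.00000
D_3 = 355968.00000
D_4 = 427161.60000
D_5 = 512593.92000
Terminal value at year 5: TV = D_5×(1+g_2)/(r−g_2) = 532585.08288/0.048 = 11095522.56000
P_0 = D_1/(1+r)^1 + D_2/(1+r)^2 + D_3/(1+r)^3 + D_4/(1+r)^4 + D_5/(1+r)^5 + TV/(1+r)^5
    = 227414.90340 + 251056.01112 + 277154.75008 + 305966.60543 + 337773.62145 + 7311391.51425 = 8710757.40574

€8710757.41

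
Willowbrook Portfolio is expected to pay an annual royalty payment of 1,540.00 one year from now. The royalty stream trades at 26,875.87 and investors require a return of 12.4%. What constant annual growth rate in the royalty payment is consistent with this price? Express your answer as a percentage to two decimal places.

6.67%

P = D₁/(r−g) ⇒ g = r − D₁/P = 0.124 − 1,540.00/26,875.87 = 0.066700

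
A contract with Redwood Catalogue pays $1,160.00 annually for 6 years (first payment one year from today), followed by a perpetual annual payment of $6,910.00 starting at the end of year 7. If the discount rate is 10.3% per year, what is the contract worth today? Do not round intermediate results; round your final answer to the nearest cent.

$42263.27

PV of 6-year annuity: $1,160.00 × [1 − (1+0.103)^−6] / 0.103 = 5007.99461
Perpetuity value at year 6: $6,910.00 / 0.103 = 67087.37864
PV of perpetuity: 67087.37864 / (1+0.103)^6 = 37255.27282
Total PV = 5007.99461 + 37255.27282 = 42263.26743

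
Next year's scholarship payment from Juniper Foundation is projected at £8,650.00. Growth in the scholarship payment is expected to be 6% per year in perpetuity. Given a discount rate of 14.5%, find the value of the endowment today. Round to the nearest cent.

£101764.71

Growing perpetuity: P = D₁ / (r − g) = £8,650.0000 / (0.145 − 0.06) = £101,764.71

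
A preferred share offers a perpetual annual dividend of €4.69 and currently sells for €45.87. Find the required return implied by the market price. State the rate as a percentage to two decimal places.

10.22%

P = C/r ⇒ r = C/P = €4.69/€45.87 = 0.102245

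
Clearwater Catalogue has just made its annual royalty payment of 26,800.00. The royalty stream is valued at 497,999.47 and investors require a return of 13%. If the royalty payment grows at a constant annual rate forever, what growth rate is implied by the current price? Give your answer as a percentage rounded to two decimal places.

P = D₀(1+g)/(r−g) ⇒ P(r−g) = D₀(1+g) ⇒ g(P+D₀) = P·r − D₀
g = (P·r − D₀)/(P + D₀) = (497,999.47×0.13 − 26,800.00) / (497,999.47 + 26,800.00) = 0.072294

7.23%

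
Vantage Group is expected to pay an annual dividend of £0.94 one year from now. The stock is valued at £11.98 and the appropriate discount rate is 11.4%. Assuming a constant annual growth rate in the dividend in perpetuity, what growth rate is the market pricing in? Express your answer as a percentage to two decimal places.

P = D₁/(r−g) ⇒ g = r − D₁/P = 0.114 − £0.94/£11.98 = 0.035536

3.55%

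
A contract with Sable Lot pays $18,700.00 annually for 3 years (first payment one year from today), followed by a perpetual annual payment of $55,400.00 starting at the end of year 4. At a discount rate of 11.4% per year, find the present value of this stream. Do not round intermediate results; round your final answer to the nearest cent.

PV of 3-year annuity: $18,700.00 × [1 − (1+0.114)^−3] / 0.114 = 45381.41579
Perpetuity value at year 3: $55,400.00 / 0.114 = 485964.91228
PV of perpetuity: 485964.91228 / (1+0.114)^3 = 351519.43447
Total PV = 45381.41579 + 351519.43447 = 396900.85027

$396900.85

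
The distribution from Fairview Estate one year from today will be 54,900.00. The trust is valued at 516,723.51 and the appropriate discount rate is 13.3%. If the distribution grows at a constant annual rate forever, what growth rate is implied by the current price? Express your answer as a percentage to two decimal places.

P = D₁/(r−g) ⇒ g = r − D₁/P = 0.133 − 54,900.00/516,723.51 = 0.026754

2.68%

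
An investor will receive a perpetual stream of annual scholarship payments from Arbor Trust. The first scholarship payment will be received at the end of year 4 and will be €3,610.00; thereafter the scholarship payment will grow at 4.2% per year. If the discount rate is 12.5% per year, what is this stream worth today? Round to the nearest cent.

Value at end of year 3: C₁ / (r − g) = €3,610.00 / (0.125 − 0.042) = €43,493.9759
Discount to today: PV = €43,493.9759 / (1 + 0.125)^3 = €43,493.9759 / 1.423828 = €30,547.21

€30547.21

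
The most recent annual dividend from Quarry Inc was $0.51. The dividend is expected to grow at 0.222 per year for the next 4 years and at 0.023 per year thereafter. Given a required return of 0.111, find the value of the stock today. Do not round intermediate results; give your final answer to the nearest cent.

D_1 = 0.62322
D_2 = 0.76157
D_3 = 0.93064
D_4 = 1.13725
Terminal value at year 4: TV = D_4×(1+g_2)/(r−g_2) = 1.16340/0.088 = 13.22050
P_0 = D_1/(1+r)^1 + D_2/(1+r)^2 + D_3/(1+r)^3 + D_4/(1+r)^4 + TV/(1+r)^4
    = 0.56095 + 0.61700 + 0.67864 + 0.74645 + 8.67744 = 11.28049

$11.28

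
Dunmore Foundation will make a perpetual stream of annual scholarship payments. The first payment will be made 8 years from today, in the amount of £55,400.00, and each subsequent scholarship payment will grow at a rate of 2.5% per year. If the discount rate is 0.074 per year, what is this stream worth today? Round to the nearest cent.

£685936.19

Value at end of year 7: C₁ / (r − g) = £55,400.00 / (0.074 − 0.025) = £1,130,612.2449
Discount to today: PV = £1,130,612.2449 / (1 + 0.074)^7 = £1,130,612.2449 / 1.648276 = £685,936.19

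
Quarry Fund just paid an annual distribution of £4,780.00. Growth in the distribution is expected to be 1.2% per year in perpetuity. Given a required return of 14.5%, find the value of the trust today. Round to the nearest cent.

D₁ = D₀ × (1 + g) = £4,780.00 × 1.012 = £4,837.3600
Growing perpetuity: P = D₁ / (r − g) = £4,837.3600 / (0.145 − 0.012) = £36,371.13

£36371.13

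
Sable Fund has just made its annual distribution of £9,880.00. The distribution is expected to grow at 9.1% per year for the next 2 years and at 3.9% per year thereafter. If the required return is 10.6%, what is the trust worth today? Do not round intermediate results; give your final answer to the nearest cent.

£168445.85

D_1 = 10779.08000
D_2 = 11759.97628
Terminal value at year 2: TV = D_2×(1+g_2)/(r−g_2) = 12218.61535/0.067 = 182367.39336
P_0 = D_1/(1+r)^1 + D_2/(1+r)^2 + TV/(1+r)^2
    = 9746.00362 + 9613.82454 + 149086.02539 = 168445.85355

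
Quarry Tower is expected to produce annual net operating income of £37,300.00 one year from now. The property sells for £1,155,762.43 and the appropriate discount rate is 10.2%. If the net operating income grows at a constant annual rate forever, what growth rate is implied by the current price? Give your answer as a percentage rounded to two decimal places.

6.97%

P = D₁/(r−g) ⇒ g = r − D₁/P = 0.102 − £37,300.00/£1,155,762.43 = 0.069727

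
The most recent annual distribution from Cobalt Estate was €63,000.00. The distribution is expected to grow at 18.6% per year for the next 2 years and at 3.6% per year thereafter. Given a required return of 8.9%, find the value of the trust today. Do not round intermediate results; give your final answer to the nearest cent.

D_1 = 74718.00000
D_2 = 88615.54800
Terminal value at year 2: TV = D_2×(1+g_2)/(r−g_2) = 91805.70773/0.053 = 1732183.16468
P_0 = D_1/(1+r)^1 + D_2/(1+r)^2 + TV/(1+r)^2
    = 68611.57025 + 74722.97733 + 1460622.72671 = 1603957.27429

€1603957.27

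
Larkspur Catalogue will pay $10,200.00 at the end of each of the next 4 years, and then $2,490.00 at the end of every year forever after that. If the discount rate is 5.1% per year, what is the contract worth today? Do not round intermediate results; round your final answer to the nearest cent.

PV of 4-year annuity: $10,200.00 × [1 − (1+0.051)^−4] / 0.051 = 36084.83638
Perpetuity value at year 4: $2,490.00 / 0.051 = 48823.52941
PV of perpetuity: 48823.52941 / (1+0.051)^4 = 40014.58406
Total PV = 36084.83638 + 40014.58406 = 76099.42044

$76099.42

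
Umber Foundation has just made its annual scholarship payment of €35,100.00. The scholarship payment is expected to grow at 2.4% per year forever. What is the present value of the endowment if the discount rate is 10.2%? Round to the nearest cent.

D₁ = D₀ × (1 + g) = €35,100.00 × 1.024 = €35,942.4000
Growing perpetuity: P = D₁ / (r − g) = €35,942.4000 / (0.102 − 0.024) = €460,800.00

€460800.00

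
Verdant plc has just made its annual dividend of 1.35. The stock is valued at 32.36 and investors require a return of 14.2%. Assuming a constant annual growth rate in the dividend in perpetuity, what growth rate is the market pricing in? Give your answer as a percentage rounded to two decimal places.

9.63%

P = D₀(1+g)/(r−g) ⇒ P(r−g) = D₀(1+g) ⇒ g(P+D₀) = P·r − D₀
g = (P·r − D₀)/(P + D₀) = (32.36×0.142 − 1.35) / (32.36 + 1.35) = 0.096266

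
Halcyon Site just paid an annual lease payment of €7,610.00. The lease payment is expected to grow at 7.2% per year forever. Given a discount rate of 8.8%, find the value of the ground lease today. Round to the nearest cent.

D₁ = D₀ × (1 + g) = €7,610.00 × 1.072 = €8,157.9200
Growing perpetuity: P = D₁ / (r − g) = €8,157.9200 / (0.088 − 0.072) = €509,870.00

€509870.00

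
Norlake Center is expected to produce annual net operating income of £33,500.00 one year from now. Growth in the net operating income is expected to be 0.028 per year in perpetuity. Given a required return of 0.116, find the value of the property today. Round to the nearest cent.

£380681.82

Growing perpetuity: P = D₁ / (r − g) = £33,500.0000 / (0.116 − 0.028) = £380,681.82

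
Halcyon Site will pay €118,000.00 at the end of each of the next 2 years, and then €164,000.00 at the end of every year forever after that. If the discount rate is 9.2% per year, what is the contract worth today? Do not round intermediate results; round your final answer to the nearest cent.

PV of 2-year annuity: €118,000.00 × [1 − (1+0.092)^−2] / 0.092 = 207013.37734
Perpetuity value at year 2: €164,000.00 / 0.092 = 1782608.69565
PV of perpetuity: 1782608.69565 / (1+0.092)^2 = 1494895.18816
Total PV = 207013.37734 + 1494895.18816 = 1701908.56550

€1701908.57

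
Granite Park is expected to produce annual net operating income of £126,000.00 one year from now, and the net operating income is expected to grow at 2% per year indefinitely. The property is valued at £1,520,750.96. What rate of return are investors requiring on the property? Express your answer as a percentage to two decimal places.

P = D₁/(r − g) ⇒ r = D₁/P + g = £126,000.0000/£1,520,750.96 + 0.02 = 0.082854 + 0.02 = 0.102854

10.29%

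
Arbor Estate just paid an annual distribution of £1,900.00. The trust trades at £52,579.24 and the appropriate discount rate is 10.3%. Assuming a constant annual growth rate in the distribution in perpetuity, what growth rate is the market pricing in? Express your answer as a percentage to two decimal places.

6.45%

P = D₀(1+g)/(r−g) ⇒ P(r−g) = D₀(1+g) ⇒ g(P+D₀) = P·r − D₀
g = (P·r − D₀)/(P + D₀) = (£52,579.24×0.103 − £1,900.00) / (£52,579.24 + £1,900.00) = 0.064532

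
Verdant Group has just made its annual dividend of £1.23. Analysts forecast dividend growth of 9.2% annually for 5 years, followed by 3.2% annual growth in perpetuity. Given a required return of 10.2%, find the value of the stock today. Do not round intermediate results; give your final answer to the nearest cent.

D_1 = 1.34316
D_2 = 1.46673
D_3 = 1.60167
D_4 = 1.74902
D_5 = 1.90993
Terminal value at year 5: TV = D_5×(1+g_2)/(r−g_2) = 1.97105/0.07 = 28.15788
P_0 = D_1/(1+r)^1 + D_2/(1+r)^2 + D_3/(1+r)^3 + D_4/(1+r)^4 + D_5/(1+r)^5 + TV/(1+r)^5
    = 1.21884 + 1.20778 + 1.19682 + 1.18596 + 1.17520 + 17.32575 = 23.31034

£23.31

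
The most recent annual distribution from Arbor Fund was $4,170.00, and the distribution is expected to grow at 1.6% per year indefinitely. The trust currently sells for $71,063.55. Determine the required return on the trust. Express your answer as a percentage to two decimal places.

D₁ = $4,170.00 × 1.016 = $4,236.7200
P = D₁/(r − g) ⇒ r = D₁/P + g = $4,236.7200/$71,063.55 + 0.016 = 0.059619 + 0.016 = 0.075619

7.56%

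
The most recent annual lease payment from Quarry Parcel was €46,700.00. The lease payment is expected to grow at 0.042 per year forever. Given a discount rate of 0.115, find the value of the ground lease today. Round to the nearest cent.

€666594.52

D₁ = D₀ × (1 + g) = €46,700.00 × 1.042 = €48,661.4000
Growing perpetuity: P = D₁ / (r − g) = €48,661.4000 / (0.115 − 0.042) = €666,594.52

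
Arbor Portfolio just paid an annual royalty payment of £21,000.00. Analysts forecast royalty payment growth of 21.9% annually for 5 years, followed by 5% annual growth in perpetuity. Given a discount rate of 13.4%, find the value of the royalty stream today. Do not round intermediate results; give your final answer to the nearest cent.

£507882.94

D_1 = 25599.00000
D_2 = 31205.18100
D_3 = 38039.11564
D_4 = 46369.68196
D_5 = 56524.64231
Terminal value at year 5: TV = D_5×(1+g_2)/(r−g_2) = 59350.87443/0.084 = 706558.02893
P_0 = D_1/(1+r)^1 + D_2/(1+r)^2 + D_3/(1+r)^3 + D_4/(1+r)^4 + D_5/(1+r)^5 + TV/(1+r)^5
    = 22574.07407 + 24266.13430 + 26085.02444 + 28040.25114 + 30142.03363 + 376775.42037 = 507882.93794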